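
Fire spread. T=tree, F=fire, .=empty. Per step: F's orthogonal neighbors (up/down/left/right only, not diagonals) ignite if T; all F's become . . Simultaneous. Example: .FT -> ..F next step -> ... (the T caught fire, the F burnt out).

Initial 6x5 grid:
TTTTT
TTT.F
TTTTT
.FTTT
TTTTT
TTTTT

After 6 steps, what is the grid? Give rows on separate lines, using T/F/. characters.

Step 1: 5 trees catch fire, 2 burn out
  TTTTF
  TTT..
  TFTTF
  ..FTT
  TFTTT
  TTTTT
Step 2: 10 trees catch fire, 5 burn out
  TTTF.
  TFT..
  F.FF.
  ...FF
  F.FTT
  TFTTT
Step 3: 8 trees catch fire, 10 burn out
  TFF..
  F.F..
  .....
  .....
  ...FF
  F.FTT
Step 4: 3 trees catch fire, 8 burn out
  F....
  .....
  .....
  .....
  .....
  ...FF
Step 5: 0 trees catch fire, 3 burn out
  .....
  .....
  .....
  .....
  .....
  .....
Step 6: 0 trees catch fire, 0 burn out
  .....
  .....
  .....
  .....
  .....
  .....

.....
.....
.....
.....
.....
.....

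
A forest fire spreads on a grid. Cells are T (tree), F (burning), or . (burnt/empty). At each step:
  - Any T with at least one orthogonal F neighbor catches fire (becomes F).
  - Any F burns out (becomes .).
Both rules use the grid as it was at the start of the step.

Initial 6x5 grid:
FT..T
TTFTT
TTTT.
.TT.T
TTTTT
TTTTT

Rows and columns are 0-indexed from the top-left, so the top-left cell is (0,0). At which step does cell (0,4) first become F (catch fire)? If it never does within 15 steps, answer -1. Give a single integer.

Step 1: cell (0,4)='T' (+5 fires, +2 burnt)
Step 2: cell (0,4)='T' (+5 fires, +5 burnt)
Step 3: cell (0,4)='F' (+3 fires, +5 burnt)
  -> target ignites at step 3
Step 4: cell (0,4)='.' (+3 fires, +3 burnt)
Step 5: cell (0,4)='.' (+4 fires, +3 burnt)
Step 6: cell (0,4)='.' (+3 fires, +4 burnt)
Step 7: cell (0,4)='.' (+0 fires, +3 burnt)
  fire out at step 7

3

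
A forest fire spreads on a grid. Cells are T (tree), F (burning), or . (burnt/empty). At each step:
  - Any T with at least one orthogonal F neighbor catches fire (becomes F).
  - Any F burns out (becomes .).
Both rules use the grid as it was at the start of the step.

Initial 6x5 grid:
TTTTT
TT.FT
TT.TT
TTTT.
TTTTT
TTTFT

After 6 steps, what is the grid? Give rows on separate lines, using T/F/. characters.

Step 1: 6 trees catch fire, 2 burn out
  TTTFT
  TT..F
  TT.FT
  TTTT.
  TTTFT
  TTF.F
Step 2: 7 trees catch fire, 6 burn out
  TTF.F
  TT...
  TT..F
  TTTF.
  TTF.F
  TF...
Step 3: 4 trees catch fire, 7 burn out
  TF...
  TT...
  TT...
  TTF..
  TF...
  F....
Step 4: 4 trees catch fire, 4 burn out
  F....
  TF...
  TT...
  TF...
  F....
  .....
Step 5: 3 trees catch fire, 4 burn out
  .....
  F....
  TF...
  F....
  .....
  .....
Step 6: 1 trees catch fire, 3 burn out
  .....
  .....
  F....
  .....
  .....
  .....

.....
.....
F....
.....
.....
.....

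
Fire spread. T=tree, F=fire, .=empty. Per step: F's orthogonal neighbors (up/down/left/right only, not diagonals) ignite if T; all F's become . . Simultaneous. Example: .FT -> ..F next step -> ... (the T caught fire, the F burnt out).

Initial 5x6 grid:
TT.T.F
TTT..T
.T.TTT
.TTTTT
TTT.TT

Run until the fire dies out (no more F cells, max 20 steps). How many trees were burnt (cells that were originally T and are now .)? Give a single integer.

Answer: 20

Derivation:
Step 1: +1 fires, +1 burnt (F count now 1)
Step 2: +1 fires, +1 burnt (F count now 1)
Step 3: +2 fires, +1 burnt (F count now 2)
Step 4: +3 fires, +2 burnt (F count now 3)
Step 5: +2 fires, +3 burnt (F count now 2)
Step 6: +1 fires, +2 burnt (F count now 1)
Step 7: +2 fires, +1 burnt (F count now 2)
Step 8: +2 fires, +2 burnt (F count now 2)
Step 9: +2 fires, +2 burnt (F count now 2)
Step 10: +3 fires, +2 burnt (F count now 3)
Step 11: +1 fires, +3 burnt (F count now 1)
Step 12: +0 fires, +1 burnt (F count now 0)
Fire out after step 12
Initially T: 21, now '.': 29
Total burnt (originally-T cells now '.'): 20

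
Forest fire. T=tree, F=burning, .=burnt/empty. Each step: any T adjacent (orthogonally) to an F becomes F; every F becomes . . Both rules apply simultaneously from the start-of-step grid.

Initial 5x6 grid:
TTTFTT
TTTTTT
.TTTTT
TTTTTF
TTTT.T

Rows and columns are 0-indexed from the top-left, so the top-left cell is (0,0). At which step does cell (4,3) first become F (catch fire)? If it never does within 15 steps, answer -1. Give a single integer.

Step 1: cell (4,3)='T' (+6 fires, +2 burnt)
Step 2: cell (4,3)='T' (+8 fires, +6 burnt)
Step 3: cell (4,3)='F' (+5 fires, +8 burnt)
  -> target ignites at step 3
Step 4: cell (4,3)='.' (+4 fires, +5 burnt)
Step 5: cell (4,3)='.' (+2 fires, +4 burnt)
Step 6: cell (4,3)='.' (+1 fires, +2 burnt)
Step 7: cell (4,3)='.' (+0 fires, +1 burnt)
  fire out at step 7

3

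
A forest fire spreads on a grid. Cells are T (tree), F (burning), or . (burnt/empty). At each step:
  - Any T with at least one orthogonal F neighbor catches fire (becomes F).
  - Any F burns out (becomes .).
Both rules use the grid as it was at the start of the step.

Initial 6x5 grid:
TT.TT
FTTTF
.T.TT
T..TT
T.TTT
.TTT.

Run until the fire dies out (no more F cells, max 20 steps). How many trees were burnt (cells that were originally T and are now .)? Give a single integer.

Step 1: +5 fires, +2 burnt (F count now 5)
Step 2: +6 fires, +5 burnt (F count now 6)
Step 3: +2 fires, +6 burnt (F count now 2)
Step 4: +1 fires, +2 burnt (F count now 1)
Step 5: +2 fires, +1 burnt (F count now 2)
Step 6: +1 fires, +2 burnt (F count now 1)
Step 7: +1 fires, +1 burnt (F count now 1)
Step 8: +0 fires, +1 burnt (F count now 0)
Fire out after step 8
Initially T: 20, now '.': 28
Total burnt (originally-T cells now '.'): 18

Answer: 18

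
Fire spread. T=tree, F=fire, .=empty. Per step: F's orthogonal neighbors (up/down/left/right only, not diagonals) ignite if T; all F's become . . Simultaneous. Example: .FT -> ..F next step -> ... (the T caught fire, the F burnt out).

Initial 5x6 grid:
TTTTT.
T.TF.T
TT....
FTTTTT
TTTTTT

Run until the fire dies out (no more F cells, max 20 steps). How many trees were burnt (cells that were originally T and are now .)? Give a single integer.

Step 1: +5 fires, +2 burnt (F count now 5)
Step 2: +6 fires, +5 burnt (F count now 6)
Step 3: +4 fires, +6 burnt (F count now 4)
Step 4: +2 fires, +4 burnt (F count now 2)
Step 5: +2 fires, +2 burnt (F count now 2)
Step 6: +1 fires, +2 burnt (F count now 1)
Step 7: +0 fires, +1 burnt (F count now 0)
Fire out after step 7
Initially T: 21, now '.': 29
Total burnt (originally-T cells now '.'): 20

Answer: 20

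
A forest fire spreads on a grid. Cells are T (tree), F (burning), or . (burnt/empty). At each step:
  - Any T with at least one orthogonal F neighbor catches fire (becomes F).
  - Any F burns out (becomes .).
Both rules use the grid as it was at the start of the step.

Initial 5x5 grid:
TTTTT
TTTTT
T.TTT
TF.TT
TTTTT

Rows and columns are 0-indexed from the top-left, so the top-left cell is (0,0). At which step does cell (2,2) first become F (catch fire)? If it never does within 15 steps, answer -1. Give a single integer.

Step 1: cell (2,2)='T' (+2 fires, +1 burnt)
Step 2: cell (2,2)='T' (+3 fires, +2 burnt)
Step 3: cell (2,2)='T' (+2 fires, +3 burnt)
Step 4: cell (2,2)='T' (+4 fires, +2 burnt)
Step 5: cell (2,2)='T' (+4 fires, +4 burnt)
Step 6: cell (2,2)='F' (+4 fires, +4 burnt)
  -> target ignites at step 6
Step 7: cell (2,2)='.' (+2 fires, +4 burnt)
Step 8: cell (2,2)='.' (+1 fires, +2 burnt)
Step 9: cell (2,2)='.' (+0 fires, +1 burnt)
  fire out at step 9

6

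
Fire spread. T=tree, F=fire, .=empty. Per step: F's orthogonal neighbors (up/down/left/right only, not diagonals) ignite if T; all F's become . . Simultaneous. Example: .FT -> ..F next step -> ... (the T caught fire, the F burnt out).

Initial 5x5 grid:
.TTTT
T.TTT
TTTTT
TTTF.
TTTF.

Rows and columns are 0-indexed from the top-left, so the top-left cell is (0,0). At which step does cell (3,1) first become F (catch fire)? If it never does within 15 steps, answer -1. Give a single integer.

Step 1: cell (3,1)='T' (+3 fires, +2 burnt)
Step 2: cell (3,1)='F' (+5 fires, +3 burnt)
  -> target ignites at step 2
Step 3: cell (3,1)='.' (+6 fires, +5 burnt)
Step 4: cell (3,1)='.' (+3 fires, +6 burnt)
Step 5: cell (3,1)='.' (+2 fires, +3 burnt)
Step 6: cell (3,1)='.' (+0 fires, +2 burnt)
  fire out at step 6

2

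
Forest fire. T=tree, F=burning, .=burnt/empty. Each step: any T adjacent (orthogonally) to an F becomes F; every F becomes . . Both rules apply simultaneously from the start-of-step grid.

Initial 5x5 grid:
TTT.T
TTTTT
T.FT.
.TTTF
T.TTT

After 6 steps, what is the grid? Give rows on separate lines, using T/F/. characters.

Step 1: 5 trees catch fire, 2 burn out
  TTT.T
  TTFTT
  T..F.
  .TFF.
  T.TTF
Step 2: 6 trees catch fire, 5 burn out
  TTF.T
  TF.FT
  T....
  .F...
  T.FF.
Step 3: 3 trees catch fire, 6 burn out
  TF..T
  F...F
  T....
  .....
  T....
Step 4: 3 trees catch fire, 3 burn out
  F...F
  .....
  F....
  .....
  T....
Step 5: 0 trees catch fire, 3 burn out
  .....
  .....
  .....
  .....
  T....
Step 6: 0 trees catch fire, 0 burn out
  .....
  .....
  .....
  .....
  T....

.....
.....
.....
.....
T....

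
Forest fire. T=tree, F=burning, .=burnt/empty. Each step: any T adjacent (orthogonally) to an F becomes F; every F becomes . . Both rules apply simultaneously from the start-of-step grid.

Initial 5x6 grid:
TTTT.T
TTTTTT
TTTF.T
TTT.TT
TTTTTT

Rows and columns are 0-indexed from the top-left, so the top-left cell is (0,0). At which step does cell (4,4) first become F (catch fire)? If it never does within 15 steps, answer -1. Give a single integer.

Step 1: cell (4,4)='T' (+2 fires, +1 burnt)
Step 2: cell (4,4)='T' (+5 fires, +2 burnt)
Step 3: cell (4,4)='T' (+6 fires, +5 burnt)
Step 4: cell (4,4)='T' (+7 fires, +6 burnt)
Step 5: cell (4,4)='F' (+4 fires, +7 burnt)
  -> target ignites at step 5
Step 6: cell (4,4)='.' (+2 fires, +4 burnt)
Step 7: cell (4,4)='.' (+0 fires, +2 burnt)
  fire out at step 7

5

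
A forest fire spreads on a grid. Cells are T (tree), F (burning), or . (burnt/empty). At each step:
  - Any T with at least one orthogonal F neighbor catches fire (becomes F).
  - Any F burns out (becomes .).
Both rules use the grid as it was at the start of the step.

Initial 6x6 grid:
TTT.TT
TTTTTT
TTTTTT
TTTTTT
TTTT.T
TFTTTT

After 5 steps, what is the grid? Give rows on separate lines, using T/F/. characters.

Step 1: 3 trees catch fire, 1 burn out
  TTT.TT
  TTTTTT
  TTTTTT
  TTTTTT
  TFTT.T
  F.FTTT
Step 2: 4 trees catch fire, 3 burn out
  TTT.TT
  TTTTTT
  TTTTTT
  TFTTTT
  F.FT.T
  ...FTT
Step 3: 5 trees catch fire, 4 burn out
  TTT.TT
  TTTTTT
  TFTTTT
  F.FTTT
  ...F.T
  ....FT
Step 4: 5 trees catch fire, 5 burn out
  TTT.TT
  TFTTTT
  F.FTTT
  ...FTT
  .....T
  .....F
Step 5: 6 trees catch fire, 5 burn out
  TFT.TT
  F.FTTT
  ...FTT
  ....FT
  .....F
  ......

TFT.TT
F.FTTT
...FTT
....FT
.....F
......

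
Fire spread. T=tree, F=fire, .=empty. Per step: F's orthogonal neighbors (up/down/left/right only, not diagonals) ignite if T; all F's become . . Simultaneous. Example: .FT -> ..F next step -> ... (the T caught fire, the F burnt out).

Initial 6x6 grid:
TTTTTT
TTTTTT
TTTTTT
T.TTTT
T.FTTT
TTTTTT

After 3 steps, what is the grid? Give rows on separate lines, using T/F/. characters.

Step 1: 3 trees catch fire, 1 burn out
  TTTTTT
  TTTTTT
  TTTTTT
  T.FTTT
  T..FTT
  TTFTTT
Step 2: 5 trees catch fire, 3 burn out
  TTTTTT
  TTTTTT
  TTFTTT
  T..FTT
  T...FT
  TF.FTT
Step 3: 7 trees catch fire, 5 burn out
  TTTTTT
  TTFTTT
  TF.FTT
  T...FT
  T....F
  F...FT

TTTTTT
TTFTTT
TF.FTT
T...FT
T....F
F...FT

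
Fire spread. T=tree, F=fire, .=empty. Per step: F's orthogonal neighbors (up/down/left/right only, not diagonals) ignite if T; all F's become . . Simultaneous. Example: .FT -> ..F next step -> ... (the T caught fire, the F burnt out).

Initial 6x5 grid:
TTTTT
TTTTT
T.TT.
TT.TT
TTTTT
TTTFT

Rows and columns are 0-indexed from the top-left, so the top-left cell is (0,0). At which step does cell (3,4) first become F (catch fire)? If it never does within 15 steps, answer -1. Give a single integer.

Step 1: cell (3,4)='T' (+3 fires, +1 burnt)
Step 2: cell (3,4)='T' (+4 fires, +3 burnt)
Step 3: cell (3,4)='F' (+4 fires, +4 burnt)
  -> target ignites at step 3
Step 4: cell (3,4)='.' (+4 fires, +4 burnt)
Step 5: cell (3,4)='.' (+4 fires, +4 burnt)
Step 6: cell (3,4)='.' (+4 fires, +4 burnt)
Step 7: cell (3,4)='.' (+2 fires, +4 burnt)
Step 8: cell (3,4)='.' (+1 fires, +2 burnt)
Step 9: cell (3,4)='.' (+0 fires, +1 burnt)
  fire out at step 9

3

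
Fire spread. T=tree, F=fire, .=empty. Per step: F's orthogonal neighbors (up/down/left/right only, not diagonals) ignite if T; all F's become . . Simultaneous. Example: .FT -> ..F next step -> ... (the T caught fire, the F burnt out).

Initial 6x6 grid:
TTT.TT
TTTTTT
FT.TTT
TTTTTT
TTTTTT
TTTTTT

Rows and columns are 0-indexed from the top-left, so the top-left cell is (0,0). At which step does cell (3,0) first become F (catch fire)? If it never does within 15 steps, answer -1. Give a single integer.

Step 1: cell (3,0)='F' (+3 fires, +1 burnt)
  -> target ignites at step 1
Step 2: cell (3,0)='.' (+4 fires, +3 burnt)
Step 3: cell (3,0)='.' (+5 fires, +4 burnt)
Step 4: cell (3,0)='.' (+5 fires, +5 burnt)
Step 5: cell (3,0)='.' (+5 fires, +5 burnt)
Step 6: cell (3,0)='.' (+6 fires, +5 burnt)
Step 7: cell (3,0)='.' (+4 fires, +6 burnt)
Step 8: cell (3,0)='.' (+1 fires, +4 burnt)
Step 9: cell (3,0)='.' (+0 fires, +1 burnt)
  fire out at step 9

1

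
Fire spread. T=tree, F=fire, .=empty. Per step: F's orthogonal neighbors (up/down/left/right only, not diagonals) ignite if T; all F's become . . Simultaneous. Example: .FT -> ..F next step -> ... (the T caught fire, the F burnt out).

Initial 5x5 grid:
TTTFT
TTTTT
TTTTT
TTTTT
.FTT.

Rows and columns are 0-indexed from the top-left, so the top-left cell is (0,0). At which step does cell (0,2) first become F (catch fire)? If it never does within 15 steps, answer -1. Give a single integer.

Step 1: cell (0,2)='F' (+5 fires, +2 burnt)
  -> target ignites at step 1
Step 2: cell (0,2)='.' (+8 fires, +5 burnt)
Step 3: cell (0,2)='.' (+6 fires, +8 burnt)
Step 4: cell (0,2)='.' (+2 fires, +6 burnt)
Step 5: cell (0,2)='.' (+0 fires, +2 burnt)
  fire out at step 5

1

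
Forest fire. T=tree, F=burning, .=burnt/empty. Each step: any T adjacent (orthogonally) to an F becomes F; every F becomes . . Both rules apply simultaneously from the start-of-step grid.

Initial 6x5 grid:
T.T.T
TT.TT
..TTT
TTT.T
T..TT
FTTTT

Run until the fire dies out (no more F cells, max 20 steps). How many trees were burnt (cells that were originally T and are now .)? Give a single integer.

Answer: 17

Derivation:
Step 1: +2 fires, +1 burnt (F count now 2)
Step 2: +2 fires, +2 burnt (F count now 2)
Step 3: +2 fires, +2 burnt (F count now 2)
Step 4: +3 fires, +2 burnt (F count now 3)
Step 5: +2 fires, +3 burnt (F count now 2)
Step 6: +2 fires, +2 burnt (F count now 2)
Step 7: +2 fires, +2 burnt (F count now 2)
Step 8: +1 fires, +2 burnt (F count now 1)
Step 9: +1 fires, +1 burnt (F count now 1)
Step 10: +0 fires, +1 burnt (F count now 0)
Fire out after step 10
Initially T: 21, now '.': 26
Total burnt (originally-T cells now '.'): 17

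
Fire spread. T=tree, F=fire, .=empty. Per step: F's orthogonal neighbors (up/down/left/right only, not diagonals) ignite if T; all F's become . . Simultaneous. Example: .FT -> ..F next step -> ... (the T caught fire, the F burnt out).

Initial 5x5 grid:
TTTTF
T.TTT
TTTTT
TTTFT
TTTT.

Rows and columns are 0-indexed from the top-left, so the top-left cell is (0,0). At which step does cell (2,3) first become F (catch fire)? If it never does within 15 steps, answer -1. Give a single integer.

Step 1: cell (2,3)='F' (+6 fires, +2 burnt)
  -> target ignites at step 1
Step 2: cell (2,3)='.' (+6 fires, +6 burnt)
Step 3: cell (2,3)='.' (+5 fires, +6 burnt)
Step 4: cell (2,3)='.' (+3 fires, +5 burnt)
Step 5: cell (2,3)='.' (+1 fires, +3 burnt)
Step 6: cell (2,3)='.' (+0 fires, +1 burnt)
  fire out at step 6

1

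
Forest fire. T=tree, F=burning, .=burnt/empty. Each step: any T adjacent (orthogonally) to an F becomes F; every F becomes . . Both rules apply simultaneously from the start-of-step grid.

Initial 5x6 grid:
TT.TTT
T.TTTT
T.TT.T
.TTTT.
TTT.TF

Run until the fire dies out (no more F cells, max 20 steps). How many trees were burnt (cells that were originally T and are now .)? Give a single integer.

Step 1: +1 fires, +1 burnt (F count now 1)
Step 2: +1 fires, +1 burnt (F count now 1)
Step 3: +1 fires, +1 burnt (F count now 1)
Step 4: +2 fires, +1 burnt (F count now 2)
Step 5: +4 fires, +2 burnt (F count now 4)
Step 6: +4 fires, +4 burnt (F count now 4)
Step 7: +3 fires, +4 burnt (F count now 3)
Step 8: +2 fires, +3 burnt (F count now 2)
Step 9: +0 fires, +2 burnt (F count now 0)
Fire out after step 9
Initially T: 22, now '.': 26
Total burnt (originally-T cells now '.'): 18

Answer: 18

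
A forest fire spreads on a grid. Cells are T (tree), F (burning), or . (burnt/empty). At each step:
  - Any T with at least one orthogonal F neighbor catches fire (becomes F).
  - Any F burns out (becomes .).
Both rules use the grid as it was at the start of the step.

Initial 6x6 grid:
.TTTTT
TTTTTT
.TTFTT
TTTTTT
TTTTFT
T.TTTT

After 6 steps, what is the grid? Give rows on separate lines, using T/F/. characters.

Step 1: 8 trees catch fire, 2 burn out
  .TTTTT
  TTTFTT
  .TF.FT
  TTTFFT
  TTTF.F
  T.TTFT
Step 2: 10 trees catch fire, 8 burn out
  .TTFTT
  TTF.FT
  .F...F
  TTF..F
  TTF...
  T.TF.F
Step 3: 7 trees catch fire, 10 burn out
  .TF.FT
  TF...F
  ......
  TF....
  TF....
  T.F...
Step 4: 5 trees catch fire, 7 burn out
  .F...F
  F.....
  ......
  F.....
  F.....
  T.....
Step 5: 1 trees catch fire, 5 burn out
  ......
  ......
  ......
  ......
  ......
  F.....
Step 6: 0 trees catch fire, 1 burn out
  ......
  ......
  ......
  ......
  ......
  ......

......
......
......
......
......
......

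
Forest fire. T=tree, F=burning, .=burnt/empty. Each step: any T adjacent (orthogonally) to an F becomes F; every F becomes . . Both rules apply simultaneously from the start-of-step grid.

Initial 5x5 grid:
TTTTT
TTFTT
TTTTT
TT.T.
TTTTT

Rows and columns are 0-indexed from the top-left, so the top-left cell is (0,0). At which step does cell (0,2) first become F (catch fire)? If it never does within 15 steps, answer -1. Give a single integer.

Step 1: cell (0,2)='F' (+4 fires, +1 burnt)
  -> target ignites at step 1
Step 2: cell (0,2)='.' (+6 fires, +4 burnt)
Step 3: cell (0,2)='.' (+6 fires, +6 burnt)
Step 4: cell (0,2)='.' (+3 fires, +6 burnt)
Step 5: cell (0,2)='.' (+3 fires, +3 burnt)
Step 6: cell (0,2)='.' (+0 fires, +3 burnt)
  fire out at step 6

1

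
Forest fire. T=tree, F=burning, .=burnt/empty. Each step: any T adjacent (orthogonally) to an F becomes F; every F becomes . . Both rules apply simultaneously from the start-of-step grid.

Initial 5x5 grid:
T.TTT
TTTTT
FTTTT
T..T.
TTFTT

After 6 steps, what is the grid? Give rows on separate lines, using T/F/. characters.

Step 1: 5 trees catch fire, 2 burn out
  T.TTT
  FTTTT
  .FTTT
  F..T.
  TF.FT
Step 2: 6 trees catch fire, 5 burn out
  F.TTT
  .FTTT
  ..FTT
  ...F.
  F...F
Step 3: 2 trees catch fire, 6 burn out
  ..TTT
  ..FTT
  ...FT
  .....
  .....
Step 4: 3 trees catch fire, 2 burn out
  ..FTT
  ...FT
  ....F
  .....
  .....
Step 5: 2 trees catch fire, 3 burn out
  ...FT
  ....F
  .....
  .....
  .....
Step 6: 1 trees catch fire, 2 burn out
  ....F
  .....
  .....
  .....
  .....

....F
.....
.....
.....
.....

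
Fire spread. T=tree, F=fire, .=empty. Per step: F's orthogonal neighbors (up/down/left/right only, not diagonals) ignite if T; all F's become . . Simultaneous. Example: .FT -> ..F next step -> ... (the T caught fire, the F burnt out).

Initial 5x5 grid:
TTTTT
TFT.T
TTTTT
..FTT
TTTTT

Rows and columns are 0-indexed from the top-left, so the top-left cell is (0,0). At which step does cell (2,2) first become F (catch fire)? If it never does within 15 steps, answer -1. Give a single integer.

Step 1: cell (2,2)='F' (+7 fires, +2 burnt)
  -> target ignites at step 1
Step 2: cell (2,2)='.' (+7 fires, +7 burnt)
Step 3: cell (2,2)='.' (+4 fires, +7 burnt)
Step 4: cell (2,2)='.' (+2 fires, +4 burnt)
Step 5: cell (2,2)='.' (+0 fires, +2 burnt)
  fire out at step 5

1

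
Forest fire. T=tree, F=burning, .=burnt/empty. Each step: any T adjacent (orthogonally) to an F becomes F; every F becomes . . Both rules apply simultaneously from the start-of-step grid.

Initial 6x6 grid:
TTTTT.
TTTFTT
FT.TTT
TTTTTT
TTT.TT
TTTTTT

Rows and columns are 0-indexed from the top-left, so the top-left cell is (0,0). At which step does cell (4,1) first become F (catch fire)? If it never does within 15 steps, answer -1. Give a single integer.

Step 1: cell (4,1)='T' (+7 fires, +2 burnt)
Step 2: cell (4,1)='T' (+9 fires, +7 burnt)
Step 3: cell (4,1)='F' (+6 fires, +9 burnt)
  -> target ignites at step 3
Step 4: cell (4,1)='.' (+4 fires, +6 burnt)
Step 5: cell (4,1)='.' (+3 fires, +4 burnt)
Step 6: cell (4,1)='.' (+2 fires, +3 burnt)
Step 7: cell (4,1)='.' (+0 fires, +2 burnt)
  fire out at step 7

3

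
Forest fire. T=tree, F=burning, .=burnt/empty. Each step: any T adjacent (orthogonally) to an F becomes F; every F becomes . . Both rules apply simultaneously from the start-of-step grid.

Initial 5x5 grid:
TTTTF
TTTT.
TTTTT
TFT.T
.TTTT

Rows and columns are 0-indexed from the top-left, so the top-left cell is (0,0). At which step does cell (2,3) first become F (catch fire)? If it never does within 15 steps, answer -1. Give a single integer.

Step 1: cell (2,3)='T' (+5 fires, +2 burnt)
Step 2: cell (2,3)='T' (+6 fires, +5 burnt)
Step 3: cell (2,3)='F' (+5 fires, +6 burnt)
  -> target ignites at step 3
Step 4: cell (2,3)='.' (+3 fires, +5 burnt)
Step 5: cell (2,3)='.' (+1 fires, +3 burnt)
Step 6: cell (2,3)='.' (+0 fires, +1 burnt)
  fire out at step 6

3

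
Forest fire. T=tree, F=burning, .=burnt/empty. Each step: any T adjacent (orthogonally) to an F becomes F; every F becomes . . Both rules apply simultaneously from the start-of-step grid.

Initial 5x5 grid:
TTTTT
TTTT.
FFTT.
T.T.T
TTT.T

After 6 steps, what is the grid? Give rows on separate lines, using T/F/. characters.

Step 1: 4 trees catch fire, 2 burn out
  TTTTT
  FFTT.
  ..FT.
  F.T.T
  TTT.T
Step 2: 6 trees catch fire, 4 burn out
  FFTTT
  ..FT.
  ...F.
  ..F.T
  FTT.T
Step 3: 4 trees catch fire, 6 burn out
  ..FTT
  ...F.
  .....
  ....T
  .FF.T
Step 4: 1 trees catch fire, 4 burn out
  ...FT
  .....
  .....
  ....T
  ....T
Step 5: 1 trees catch fire, 1 burn out
  ....F
  .....
  .....
  ....T
  ....T
Step 6: 0 trees catch fire, 1 burn out
  .....
  .....
  .....
  ....T
  ....T

.....
.....
.....
....T
....T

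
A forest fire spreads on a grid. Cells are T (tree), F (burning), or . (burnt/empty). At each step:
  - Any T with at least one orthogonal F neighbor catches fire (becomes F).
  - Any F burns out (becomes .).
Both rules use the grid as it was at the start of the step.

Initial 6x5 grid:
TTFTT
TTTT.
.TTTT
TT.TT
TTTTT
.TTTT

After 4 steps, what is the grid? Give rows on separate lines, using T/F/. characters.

Step 1: 3 trees catch fire, 1 burn out
  TF.FT
  TTFT.
  .TTTT
  TT.TT
  TTTTT
  .TTTT
Step 2: 5 trees catch fire, 3 burn out
  F...F
  TF.F.
  .TFTT
  TT.TT
  TTTTT
  .TTTT
Step 3: 3 trees catch fire, 5 burn out
  .....
  F....
  .F.FT
  TT.TT
  TTTTT
  .TTTT
Step 4: 3 trees catch fire, 3 burn out
  .....
  .....
  ....F
  TF.FT
  TTTTT
  .TTTT

.....
.....
....F
TF.FT
TTTTT
.TTTT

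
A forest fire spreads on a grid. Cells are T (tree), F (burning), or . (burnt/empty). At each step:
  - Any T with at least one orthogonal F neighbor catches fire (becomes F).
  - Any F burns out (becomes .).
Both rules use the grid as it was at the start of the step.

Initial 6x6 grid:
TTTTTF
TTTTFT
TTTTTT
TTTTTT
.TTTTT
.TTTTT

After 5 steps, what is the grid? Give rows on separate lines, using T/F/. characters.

Step 1: 4 trees catch fire, 2 burn out
  TTTTF.
  TTTF.F
  TTTTFT
  TTTTTT
  .TTTTT
  .TTTTT
Step 2: 5 trees catch fire, 4 burn out
  TTTF..
  TTF...
  TTTF.F
  TTTTFT
  .TTTTT
  .TTTTT
Step 3: 6 trees catch fire, 5 burn out
  TTF...
  TF....
  TTF...
  TTTF.F
  .TTTFT
  .TTTTT
Step 4: 7 trees catch fire, 6 burn out
  TF....
  F.....
  TF....
  TTF...
  .TTF.F
  .TTTFT
Step 5: 6 trees catch fire, 7 burn out
  F.....
  ......
  F.....
  TF....
  .TF...
  .TTF.F

F.....
......
F.....
TF....
.TF...
.TTF.F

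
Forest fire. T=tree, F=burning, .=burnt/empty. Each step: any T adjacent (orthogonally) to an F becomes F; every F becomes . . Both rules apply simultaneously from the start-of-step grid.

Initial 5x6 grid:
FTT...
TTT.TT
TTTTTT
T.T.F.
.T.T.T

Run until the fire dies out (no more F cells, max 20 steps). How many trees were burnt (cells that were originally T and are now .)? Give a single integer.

Answer: 15

Derivation:
Step 1: +3 fires, +2 burnt (F count now 3)
Step 2: +6 fires, +3 burnt (F count now 6)
Step 3: +5 fires, +6 burnt (F count now 5)
Step 4: +1 fires, +5 burnt (F count now 1)
Step 5: +0 fires, +1 burnt (F count now 0)
Fire out after step 5
Initially T: 18, now '.': 27
Total burnt (originally-T cells now '.'): 15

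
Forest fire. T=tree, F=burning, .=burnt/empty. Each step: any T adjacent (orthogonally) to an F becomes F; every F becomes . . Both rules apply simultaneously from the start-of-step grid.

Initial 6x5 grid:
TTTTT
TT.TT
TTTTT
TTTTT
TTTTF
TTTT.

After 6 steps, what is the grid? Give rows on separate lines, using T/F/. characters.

Step 1: 2 trees catch fire, 1 burn out
  TTTTT
  TT.TT
  TTTTT
  TTTTF
  TTTF.
  TTTT.
Step 2: 4 trees catch fire, 2 burn out
  TTTTT
  TT.TT
  TTTTF
  TTTF.
  TTF..
  TTTF.
Step 3: 5 trees catch fire, 4 burn out
  TTTTT
  TT.TF
  TTTF.
  TTF..
  TF...
  TTF..
Step 4: 6 trees catch fire, 5 burn out
  TTTTF
  TT.F.
  TTF..
  TF...
  F....
  TF...
Step 5: 4 trees catch fire, 6 burn out
  TTTF.
  TT...
  TF...
  F....
  .....
  F....
Step 6: 3 trees catch fire, 4 burn out
  TTF..
  TF...
  F....
  .....
  .....
  .....

TTF..
TF...
F....
.....
.....
.....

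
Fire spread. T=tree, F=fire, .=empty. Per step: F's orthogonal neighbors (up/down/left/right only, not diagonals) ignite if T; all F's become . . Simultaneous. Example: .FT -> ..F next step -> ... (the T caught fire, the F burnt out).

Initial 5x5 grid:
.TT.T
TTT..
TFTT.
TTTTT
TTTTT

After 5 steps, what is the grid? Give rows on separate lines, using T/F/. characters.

Step 1: 4 trees catch fire, 1 burn out
  .TT.T
  TFT..
  F.FT.
  TFTTT
  TTTTT
Step 2: 7 trees catch fire, 4 burn out
  .FT.T
  F.F..
  ...F.
  F.FTT
  TFTTT
Step 3: 4 trees catch fire, 7 burn out
  ..F.T
  .....
  .....
  ...FT
  F.FTT
Step 4: 2 trees catch fire, 4 burn out
  ....T
  .....
  .....
  ....F
  ...FT
Step 5: 1 trees catch fire, 2 burn out
  ....T
  .....
  .....
  .....
  ....F

....T
.....
.....
.....
....F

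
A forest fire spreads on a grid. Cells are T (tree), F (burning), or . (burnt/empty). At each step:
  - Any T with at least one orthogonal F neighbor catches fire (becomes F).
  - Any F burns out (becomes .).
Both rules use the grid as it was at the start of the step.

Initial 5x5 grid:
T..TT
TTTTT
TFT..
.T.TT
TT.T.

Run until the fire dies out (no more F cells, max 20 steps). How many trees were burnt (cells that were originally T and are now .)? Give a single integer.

Answer: 13

Derivation:
Step 1: +4 fires, +1 burnt (F count now 4)
Step 2: +3 fires, +4 burnt (F count now 3)
Step 3: +3 fires, +3 burnt (F count now 3)
Step 4: +2 fires, +3 burnt (F count now 2)
Step 5: +1 fires, +2 burnt (F count now 1)
Step 6: +0 fires, +1 burnt (F count now 0)
Fire out after step 6
Initially T: 16, now '.': 22
Total burnt (originally-T cells now '.'): 13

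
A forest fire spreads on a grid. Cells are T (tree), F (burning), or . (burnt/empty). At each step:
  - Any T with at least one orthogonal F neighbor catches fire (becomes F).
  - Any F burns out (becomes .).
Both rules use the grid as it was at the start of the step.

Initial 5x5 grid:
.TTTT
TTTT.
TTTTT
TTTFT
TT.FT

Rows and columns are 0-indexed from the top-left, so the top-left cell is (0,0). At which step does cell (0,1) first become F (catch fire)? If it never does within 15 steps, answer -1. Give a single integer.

Step 1: cell (0,1)='T' (+4 fires, +2 burnt)
Step 2: cell (0,1)='T' (+4 fires, +4 burnt)
Step 3: cell (0,1)='T' (+5 fires, +4 burnt)
Step 4: cell (0,1)='T' (+5 fires, +5 burnt)
Step 5: cell (0,1)='F' (+2 fires, +5 burnt)
  -> target ignites at step 5
Step 6: cell (0,1)='.' (+0 fires, +2 burnt)
  fire out at step 6

5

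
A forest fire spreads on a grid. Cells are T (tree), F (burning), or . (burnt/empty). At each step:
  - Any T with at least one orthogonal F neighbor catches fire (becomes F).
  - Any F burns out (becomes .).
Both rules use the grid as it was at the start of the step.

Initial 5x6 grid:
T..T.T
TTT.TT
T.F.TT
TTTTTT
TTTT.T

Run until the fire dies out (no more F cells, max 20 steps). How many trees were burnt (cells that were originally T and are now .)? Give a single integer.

Answer: 21

Derivation:
Step 1: +2 fires, +1 burnt (F count now 2)
Step 2: +4 fires, +2 burnt (F count now 4)
Step 3: +5 fires, +4 burnt (F count now 5)
Step 4: +5 fires, +5 burnt (F count now 5)
Step 5: +3 fires, +5 burnt (F count now 3)
Step 6: +1 fires, +3 burnt (F count now 1)
Step 7: +1 fires, +1 burnt (F count now 1)
Step 8: +0 fires, +1 burnt (F count now 0)
Fire out after step 8
Initially T: 22, now '.': 29
Total burnt (originally-T cells now '.'): 21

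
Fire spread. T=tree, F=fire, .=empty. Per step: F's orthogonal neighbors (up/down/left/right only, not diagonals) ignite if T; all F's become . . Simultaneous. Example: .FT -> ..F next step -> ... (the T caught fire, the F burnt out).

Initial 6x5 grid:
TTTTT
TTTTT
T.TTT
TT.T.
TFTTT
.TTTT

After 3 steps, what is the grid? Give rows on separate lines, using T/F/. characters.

Step 1: 4 trees catch fire, 1 burn out
  TTTTT
  TTTTT
  T.TTT
  TF.T.
  F.FTT
  .FTTT
Step 2: 3 trees catch fire, 4 burn out
  TTTTT
  TTTTT
  T.TTT
  F..T.
  ...FT
  ..FTT
Step 3: 4 trees catch fire, 3 burn out
  TTTTT
  TTTTT
  F.TTT
  ...F.
  ....F
  ...FT

TTTTT
TTTTT
F.TTT
...F.
....F
...FT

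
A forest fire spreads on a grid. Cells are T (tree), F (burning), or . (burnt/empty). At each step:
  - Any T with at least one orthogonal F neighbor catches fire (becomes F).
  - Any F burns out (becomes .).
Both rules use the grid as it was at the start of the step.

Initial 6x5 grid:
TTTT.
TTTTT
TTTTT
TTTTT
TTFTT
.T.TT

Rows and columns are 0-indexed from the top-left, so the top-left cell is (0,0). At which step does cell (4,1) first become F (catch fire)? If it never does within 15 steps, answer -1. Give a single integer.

Step 1: cell (4,1)='F' (+3 fires, +1 burnt)
  -> target ignites at step 1
Step 2: cell (4,1)='.' (+7 fires, +3 burnt)
Step 3: cell (4,1)='.' (+6 fires, +7 burnt)
Step 4: cell (4,1)='.' (+5 fires, +6 burnt)
Step 5: cell (4,1)='.' (+4 fires, +5 burnt)
Step 6: cell (4,1)='.' (+1 fires, +4 burnt)
Step 7: cell (4,1)='.' (+0 fires, +1 burnt)
  fire out at step 7

1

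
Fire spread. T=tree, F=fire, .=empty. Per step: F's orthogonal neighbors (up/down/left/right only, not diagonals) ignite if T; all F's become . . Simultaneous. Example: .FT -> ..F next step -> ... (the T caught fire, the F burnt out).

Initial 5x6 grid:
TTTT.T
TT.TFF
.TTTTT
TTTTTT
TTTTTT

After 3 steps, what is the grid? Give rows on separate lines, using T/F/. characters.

Step 1: 4 trees catch fire, 2 burn out
  TTTT.F
  TT.F..
  .TTTFF
  TTTTTT
  TTTTTT
Step 2: 4 trees catch fire, 4 burn out
  TTTF..
  TT....
  .TTF..
  TTTTFF
  TTTTTT
Step 3: 5 trees catch fire, 4 burn out
  TTF...
  TT....
  .TF...
  TTTF..
  TTTTFF

TTF...
TT....
.TF...
TTTF..
TTTTFF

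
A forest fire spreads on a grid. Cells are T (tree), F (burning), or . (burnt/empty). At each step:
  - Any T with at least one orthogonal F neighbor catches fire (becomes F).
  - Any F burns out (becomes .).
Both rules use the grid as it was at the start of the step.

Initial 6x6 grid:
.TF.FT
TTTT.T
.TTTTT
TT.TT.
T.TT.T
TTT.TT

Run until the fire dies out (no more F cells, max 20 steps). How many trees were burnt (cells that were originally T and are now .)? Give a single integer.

Step 1: +3 fires, +2 burnt (F count now 3)
Step 2: +4 fires, +3 burnt (F count now 4)
Step 3: +4 fires, +4 burnt (F count now 4)
Step 4: +3 fires, +4 burnt (F count now 3)
Step 5: +3 fires, +3 burnt (F count now 3)
Step 6: +2 fires, +3 burnt (F count now 2)
Step 7: +2 fires, +2 burnt (F count now 2)
Step 8: +1 fires, +2 burnt (F count now 1)
Step 9: +0 fires, +1 burnt (F count now 0)
Fire out after step 9
Initially T: 25, now '.': 33
Total burnt (originally-T cells now '.'): 22

Answer: 22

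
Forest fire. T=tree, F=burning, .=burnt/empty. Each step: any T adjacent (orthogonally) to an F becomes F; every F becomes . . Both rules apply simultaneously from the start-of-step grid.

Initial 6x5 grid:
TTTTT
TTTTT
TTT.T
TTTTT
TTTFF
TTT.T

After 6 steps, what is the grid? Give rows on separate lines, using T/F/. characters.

Step 1: 4 trees catch fire, 2 burn out
  TTTTT
  TTTTT
  TTT.T
  TTTFF
  TTF..
  TTT.F
Step 2: 4 trees catch fire, 4 burn out
  TTTTT
  TTTTT
  TTT.F
  TTF..
  TF...
  TTF..
Step 3: 5 trees catch fire, 4 burn out
  TTTTT
  TTTTF
  TTF..
  TF...
  F....
  TF...
Step 4: 6 trees catch fire, 5 burn out
  TTTTF
  TTFF.
  TF...
  F....
  .....
  F....
Step 5: 4 trees catch fire, 6 burn out
  TTFF.
  TF...
  F....
  .....
  .....
  .....
Step 6: 2 trees catch fire, 4 burn out
  TF...
  F....
  .....
  .....
  .....
  .....

TF...
F....
.....
.....
.....
.....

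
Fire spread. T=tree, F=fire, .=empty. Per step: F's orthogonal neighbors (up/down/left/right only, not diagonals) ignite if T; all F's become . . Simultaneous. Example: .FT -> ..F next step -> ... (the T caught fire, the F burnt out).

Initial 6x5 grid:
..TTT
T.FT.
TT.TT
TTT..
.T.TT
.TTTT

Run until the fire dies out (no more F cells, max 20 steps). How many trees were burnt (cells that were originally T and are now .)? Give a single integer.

Step 1: +2 fires, +1 burnt (F count now 2)
Step 2: +2 fires, +2 burnt (F count now 2)
Step 3: +2 fires, +2 burnt (F count now 2)
Step 4: +0 fires, +2 burnt (F count now 0)
Fire out after step 4
Initially T: 19, now '.': 17
Total burnt (originally-T cells now '.'): 6

Answer: 6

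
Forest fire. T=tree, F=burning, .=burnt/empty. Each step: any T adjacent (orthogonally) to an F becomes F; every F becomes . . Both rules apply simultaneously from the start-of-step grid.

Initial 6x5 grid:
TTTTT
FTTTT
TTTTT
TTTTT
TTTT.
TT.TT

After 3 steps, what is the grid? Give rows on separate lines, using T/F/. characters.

Step 1: 3 trees catch fire, 1 burn out
  FTTTT
  .FTTT
  FTTTT
  TTTTT
  TTTT.
  TT.TT
Step 2: 4 trees catch fire, 3 burn out
  .FTTT
  ..FTT
  .FTTT
  FTTTT
  TTTT.
  TT.TT
Step 3: 5 trees catch fire, 4 burn out
  ..FTT
  ...FT
  ..FTT
  .FTTT
  FTTT.
  TT.TT

..FTT
...FT
..FTT
.FTTT
FTTT.
TT.TT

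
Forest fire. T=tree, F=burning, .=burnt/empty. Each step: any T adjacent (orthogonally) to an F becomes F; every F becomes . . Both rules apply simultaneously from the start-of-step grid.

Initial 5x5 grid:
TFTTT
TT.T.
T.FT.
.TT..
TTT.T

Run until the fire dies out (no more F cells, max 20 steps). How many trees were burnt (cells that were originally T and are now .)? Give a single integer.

Step 1: +5 fires, +2 burnt (F count now 5)
Step 2: +5 fires, +5 burnt (F count now 5)
Step 3: +3 fires, +5 burnt (F count now 3)
Step 4: +1 fires, +3 burnt (F count now 1)
Step 5: +0 fires, +1 burnt (F count now 0)
Fire out after step 5
Initially T: 15, now '.': 24
Total burnt (originally-T cells now '.'): 14

Answer: 14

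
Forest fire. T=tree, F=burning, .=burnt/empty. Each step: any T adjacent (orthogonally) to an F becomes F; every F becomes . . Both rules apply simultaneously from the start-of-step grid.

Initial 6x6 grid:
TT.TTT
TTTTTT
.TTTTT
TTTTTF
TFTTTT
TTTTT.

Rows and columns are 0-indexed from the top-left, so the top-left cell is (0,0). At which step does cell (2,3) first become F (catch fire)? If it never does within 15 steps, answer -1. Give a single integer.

Step 1: cell (2,3)='T' (+7 fires, +2 burnt)
Step 2: cell (2,3)='T' (+10 fires, +7 burnt)
Step 3: cell (2,3)='F' (+7 fires, +10 burnt)
  -> target ignites at step 3
Step 4: cell (2,3)='.' (+5 fires, +7 burnt)
Step 5: cell (2,3)='.' (+2 fires, +5 burnt)
Step 6: cell (2,3)='.' (+0 fires, +2 burnt)
  fire out at step 6

3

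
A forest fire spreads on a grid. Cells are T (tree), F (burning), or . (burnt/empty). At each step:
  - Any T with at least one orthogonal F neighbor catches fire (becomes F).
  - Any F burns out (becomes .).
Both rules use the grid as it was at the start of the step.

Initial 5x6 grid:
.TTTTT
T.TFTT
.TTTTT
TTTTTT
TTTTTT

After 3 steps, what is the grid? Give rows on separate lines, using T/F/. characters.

Step 1: 4 trees catch fire, 1 burn out
  .TTFTT
  T.F.FT
  .TTFTT
  TTTTTT
  TTTTTT
Step 2: 6 trees catch fire, 4 burn out
  .TF.FT
  T....F
  .TF.FT
  TTTFTT
  TTTTTT
Step 3: 7 trees catch fire, 6 burn out
  .F...F
  T.....
  .F...F
  TTF.FT
  TTTFTT

.F...F
T.....
.F...F
TTF.FT
TTTFTT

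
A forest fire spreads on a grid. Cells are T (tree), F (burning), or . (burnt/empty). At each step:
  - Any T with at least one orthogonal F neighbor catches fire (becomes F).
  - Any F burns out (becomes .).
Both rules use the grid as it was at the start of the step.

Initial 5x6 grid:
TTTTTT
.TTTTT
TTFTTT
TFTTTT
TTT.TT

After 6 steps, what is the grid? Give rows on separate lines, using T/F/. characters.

Step 1: 6 trees catch fire, 2 burn out
  TTTTTT
  .TFTTT
  TF.FTT
  F.FTTT
  TFT.TT
Step 2: 8 trees catch fire, 6 burn out
  TTFTTT
  .F.FTT
  F...FT
  ...FTT
  F.F.TT
Step 3: 5 trees catch fire, 8 burn out
  TF.FTT
  ....FT
  .....F
  ....FT
  ....TT
Step 4: 5 trees catch fire, 5 burn out
  F...FT
  .....F
  ......
  .....F
  ....FT
Step 5: 2 trees catch fire, 5 burn out
  .....F
  ......
  ......
  ......
  .....F
Step 6: 0 trees catch fire, 2 burn out
  ......
  ......
  ......
  ......
  ......

......
......
......
......
......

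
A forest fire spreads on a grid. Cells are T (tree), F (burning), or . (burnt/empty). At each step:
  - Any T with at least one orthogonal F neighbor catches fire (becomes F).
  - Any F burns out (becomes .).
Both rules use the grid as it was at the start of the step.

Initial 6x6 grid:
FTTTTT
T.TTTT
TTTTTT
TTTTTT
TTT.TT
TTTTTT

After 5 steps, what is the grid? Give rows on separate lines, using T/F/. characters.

Step 1: 2 trees catch fire, 1 burn out
  .FTTTT
  F.TTTT
  TTTTTT
  TTTTTT
  TTT.TT
  TTTTTT
Step 2: 2 trees catch fire, 2 burn out
  ..FTTT
  ..TTTT
  FTTTTT
  TTTTTT
  TTT.TT
  TTTTTT
Step 3: 4 trees catch fire, 2 burn out
  ...FTT
  ..FTTT
  .FTTTT
  FTTTTT
  TTT.TT
  TTTTTT
Step 4: 5 trees catch fire, 4 burn out
  ....FT
  ...FTT
  ..FTTT
  .FTTTT
  FTT.TT
  TTTTTT
Step 5: 6 trees catch fire, 5 burn out
  .....F
  ....FT
  ...FTT
  ..FTTT
  .FT.TT
  FTTTTT

.....F
....FT
...FTT
..FTTT
.FT.TT
FTTTTT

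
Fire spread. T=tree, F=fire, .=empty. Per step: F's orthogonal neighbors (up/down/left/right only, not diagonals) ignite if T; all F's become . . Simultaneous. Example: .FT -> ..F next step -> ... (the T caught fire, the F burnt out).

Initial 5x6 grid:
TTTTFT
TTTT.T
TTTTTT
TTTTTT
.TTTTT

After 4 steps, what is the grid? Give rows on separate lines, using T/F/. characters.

Step 1: 2 trees catch fire, 1 burn out
  TTTF.F
  TTTT.T
  TTTTTT
  TTTTTT
  .TTTTT
Step 2: 3 trees catch fire, 2 burn out
  TTF...
  TTTF.F
  TTTTTT
  TTTTTT
  .TTTTT
Step 3: 4 trees catch fire, 3 burn out
  TF....
  TTF...
  TTTFTF
  TTTTTT
  .TTTTT
Step 4: 6 trees catch fire, 4 burn out
  F.....
  TF....
  TTF.F.
  TTTFTF
  .TTTTT

F.....
TF....
TTF.F.
TTTFTF
.TTTTT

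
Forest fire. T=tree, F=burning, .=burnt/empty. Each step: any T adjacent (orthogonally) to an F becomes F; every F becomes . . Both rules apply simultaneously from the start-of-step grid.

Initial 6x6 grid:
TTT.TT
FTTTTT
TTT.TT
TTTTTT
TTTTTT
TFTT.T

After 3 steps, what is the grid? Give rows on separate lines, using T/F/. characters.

Step 1: 6 trees catch fire, 2 burn out
  FTT.TT
  .FTTTT
  FTT.TT
  TTTTTT
  TFTTTT
  F.FT.T
Step 2: 8 trees catch fire, 6 burn out
  .FT.TT
  ..FTTT
  .FT.TT
  FFTTTT
  F.FTTT
  ...F.T
Step 3: 5 trees catch fire, 8 burn out
  ..F.TT
  ...FTT
  ..F.TT
  ..FTTT
  ...FTT
  .....T

..F.TT
...FTT
..F.TT
..FTTT
...FTT
.....T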